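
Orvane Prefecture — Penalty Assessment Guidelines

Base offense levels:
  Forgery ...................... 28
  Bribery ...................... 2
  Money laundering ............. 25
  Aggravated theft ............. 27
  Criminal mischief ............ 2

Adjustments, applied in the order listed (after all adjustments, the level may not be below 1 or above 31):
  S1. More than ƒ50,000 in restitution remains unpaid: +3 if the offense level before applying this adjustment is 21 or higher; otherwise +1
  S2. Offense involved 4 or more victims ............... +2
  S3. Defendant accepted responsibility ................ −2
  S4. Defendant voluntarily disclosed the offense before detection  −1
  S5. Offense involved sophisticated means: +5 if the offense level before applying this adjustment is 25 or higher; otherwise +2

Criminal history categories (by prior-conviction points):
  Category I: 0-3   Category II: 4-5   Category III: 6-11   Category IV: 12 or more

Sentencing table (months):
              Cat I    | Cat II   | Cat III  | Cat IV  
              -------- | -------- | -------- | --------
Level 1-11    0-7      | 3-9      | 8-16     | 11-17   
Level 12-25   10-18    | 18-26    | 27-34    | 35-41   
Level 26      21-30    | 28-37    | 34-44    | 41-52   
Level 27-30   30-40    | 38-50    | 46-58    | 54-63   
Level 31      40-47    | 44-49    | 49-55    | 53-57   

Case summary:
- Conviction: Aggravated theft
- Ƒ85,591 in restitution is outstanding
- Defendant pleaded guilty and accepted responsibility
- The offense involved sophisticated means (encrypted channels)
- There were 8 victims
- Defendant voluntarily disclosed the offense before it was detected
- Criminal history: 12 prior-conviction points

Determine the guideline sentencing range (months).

53-57 months

Base offense level for aggravated theft: 27.
S1 applies (level before this adjustment is 27 ≥ 21, so +3): 27 + 3 = 30.
S2 applies: 30 + 2 = 32.
S3 applies: 32 − 2 = 30.
S4 applies: 30 − 1 = 29.
S5 applies (level before this adjustment is 29 ≥ 25, so +5): 29 + 5 = 34.
Level 34 exceeds the maximum of 31; capped at 31.
Final offense level: 31.
Criminal history: 12 prior points → Category IV (12+).
Level 31 falls in the 31 band.
Grid: Level 31 × Category IV = 53-57 months.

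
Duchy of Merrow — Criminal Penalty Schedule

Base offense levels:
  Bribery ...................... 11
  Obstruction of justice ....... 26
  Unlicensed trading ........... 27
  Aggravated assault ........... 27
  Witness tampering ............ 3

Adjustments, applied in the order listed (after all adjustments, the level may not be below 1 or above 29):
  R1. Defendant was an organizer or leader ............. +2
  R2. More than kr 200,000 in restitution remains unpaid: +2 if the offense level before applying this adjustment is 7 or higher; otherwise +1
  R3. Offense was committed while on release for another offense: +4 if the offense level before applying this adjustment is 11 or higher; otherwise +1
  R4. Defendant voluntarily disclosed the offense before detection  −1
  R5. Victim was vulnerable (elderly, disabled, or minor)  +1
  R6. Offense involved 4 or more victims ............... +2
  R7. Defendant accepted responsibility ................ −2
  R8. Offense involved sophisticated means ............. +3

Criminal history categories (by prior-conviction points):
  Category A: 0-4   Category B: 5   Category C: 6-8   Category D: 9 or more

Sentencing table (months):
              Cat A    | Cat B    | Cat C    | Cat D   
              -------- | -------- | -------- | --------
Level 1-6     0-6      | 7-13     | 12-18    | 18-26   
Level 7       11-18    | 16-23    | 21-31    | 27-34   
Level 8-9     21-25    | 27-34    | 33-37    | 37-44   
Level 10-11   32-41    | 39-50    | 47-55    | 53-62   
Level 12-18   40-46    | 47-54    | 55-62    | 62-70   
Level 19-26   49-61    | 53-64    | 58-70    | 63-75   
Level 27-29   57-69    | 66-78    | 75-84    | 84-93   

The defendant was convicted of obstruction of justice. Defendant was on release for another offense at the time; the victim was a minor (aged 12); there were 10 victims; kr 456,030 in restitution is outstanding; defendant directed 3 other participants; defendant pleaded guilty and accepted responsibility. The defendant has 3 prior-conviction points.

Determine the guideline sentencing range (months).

57-69 months

Base offense level for obstruction of justice: 26.
R1 applies: 26 + 2 = 28.
R2 applies (level before this adjustment is 28 ≥ 7, so +2): 28 + 2 = 30.
R3 applies (level before this adjustment is 30 ≥ 11, so +4): 30 + 4 = 34.
R5 applies: 34 + 1 = 35.
R6 applies: 35 + 2 = 37.
R7 applies: 37 − 2 = 35.
Level 35 exceeds the maximum of 29; capped at 29.
Final offense level: 29.
Criminal history: 3 prior points → Category A (0-4).
Level 29 falls in the 27-29 band.
Grid: Level 27-29 × Category A = 57-69 months.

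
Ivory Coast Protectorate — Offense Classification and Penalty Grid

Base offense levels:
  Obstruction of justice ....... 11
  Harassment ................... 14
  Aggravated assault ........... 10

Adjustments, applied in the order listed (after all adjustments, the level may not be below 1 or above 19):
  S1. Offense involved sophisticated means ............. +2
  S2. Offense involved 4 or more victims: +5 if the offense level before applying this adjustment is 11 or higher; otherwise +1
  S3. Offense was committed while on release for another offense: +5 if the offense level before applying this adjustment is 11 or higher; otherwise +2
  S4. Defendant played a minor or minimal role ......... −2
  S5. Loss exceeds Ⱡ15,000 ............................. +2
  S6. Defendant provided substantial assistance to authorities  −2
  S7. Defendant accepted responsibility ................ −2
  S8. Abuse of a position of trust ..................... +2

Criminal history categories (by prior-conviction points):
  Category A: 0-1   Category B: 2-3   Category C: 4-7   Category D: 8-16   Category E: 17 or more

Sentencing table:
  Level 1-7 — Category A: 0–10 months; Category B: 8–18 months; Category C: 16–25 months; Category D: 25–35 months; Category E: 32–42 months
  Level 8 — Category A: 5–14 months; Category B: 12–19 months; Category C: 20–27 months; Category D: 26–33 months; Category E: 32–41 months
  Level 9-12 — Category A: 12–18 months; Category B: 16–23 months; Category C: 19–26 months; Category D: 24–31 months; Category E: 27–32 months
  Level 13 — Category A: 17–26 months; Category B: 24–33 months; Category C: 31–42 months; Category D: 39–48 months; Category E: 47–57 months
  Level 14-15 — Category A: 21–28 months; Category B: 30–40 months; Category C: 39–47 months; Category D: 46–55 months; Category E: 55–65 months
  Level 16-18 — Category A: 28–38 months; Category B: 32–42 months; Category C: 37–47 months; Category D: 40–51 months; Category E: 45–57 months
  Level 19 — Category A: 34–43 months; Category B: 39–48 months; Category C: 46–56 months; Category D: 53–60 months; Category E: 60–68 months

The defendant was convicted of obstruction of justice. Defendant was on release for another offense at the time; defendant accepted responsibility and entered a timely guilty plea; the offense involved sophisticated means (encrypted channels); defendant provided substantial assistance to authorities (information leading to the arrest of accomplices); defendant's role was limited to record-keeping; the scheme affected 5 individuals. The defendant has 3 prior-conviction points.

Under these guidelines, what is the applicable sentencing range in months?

Base offense level for obstruction of justice: 11.
S1 applies: 11 + 2 = 13.
S2 applies (level before this adjustment is 13 ≥ 11, so +5): 13 + 5 = 18.
S3 applies (level before this adjustment is 18 ≥ 11, so +5): 18 + 5 = 23.
S4 applies: 23 − 2 = 21.
S5 does not apply.
S6 applies: 21 − 2 = 19.
S7 applies: 19 − 2 = 17.
Final offense level: 17.
Criminal history: 3 prior points → Category B (2-3).
Level 17 falls in the 16-18 band.
Grid: Level 16-18 × Category B = 32-42 months.

32-42 months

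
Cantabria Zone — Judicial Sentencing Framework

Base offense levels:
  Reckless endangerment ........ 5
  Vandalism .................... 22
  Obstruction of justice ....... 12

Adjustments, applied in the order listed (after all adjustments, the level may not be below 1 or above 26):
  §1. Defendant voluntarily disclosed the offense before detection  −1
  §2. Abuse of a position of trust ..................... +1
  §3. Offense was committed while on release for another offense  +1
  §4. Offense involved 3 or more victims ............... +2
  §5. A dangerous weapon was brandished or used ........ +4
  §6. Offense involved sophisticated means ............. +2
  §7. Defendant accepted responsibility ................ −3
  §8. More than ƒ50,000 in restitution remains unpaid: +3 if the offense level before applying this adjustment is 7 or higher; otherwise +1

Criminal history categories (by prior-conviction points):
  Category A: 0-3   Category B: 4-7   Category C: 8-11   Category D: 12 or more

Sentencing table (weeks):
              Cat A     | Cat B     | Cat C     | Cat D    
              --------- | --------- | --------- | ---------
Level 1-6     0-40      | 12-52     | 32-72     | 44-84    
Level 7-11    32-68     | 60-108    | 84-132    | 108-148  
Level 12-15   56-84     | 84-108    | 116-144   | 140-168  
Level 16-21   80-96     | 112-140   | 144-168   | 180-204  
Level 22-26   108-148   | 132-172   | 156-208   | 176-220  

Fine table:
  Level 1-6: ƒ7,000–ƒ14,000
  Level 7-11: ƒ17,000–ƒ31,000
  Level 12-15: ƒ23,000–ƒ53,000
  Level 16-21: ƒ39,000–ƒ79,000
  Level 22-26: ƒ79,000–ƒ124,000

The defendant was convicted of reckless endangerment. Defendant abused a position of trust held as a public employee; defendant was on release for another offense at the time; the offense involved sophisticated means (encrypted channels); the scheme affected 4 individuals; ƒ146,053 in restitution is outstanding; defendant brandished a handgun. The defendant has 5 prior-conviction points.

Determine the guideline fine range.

ƒ39,000–ƒ79,000

Base offense level for reckless endangerment: 5.
§1 does not apply.
§2 applies: 5 + 1 = 6.
§3 applies: 6 + 1 = 7.
§4 applies: 7 + 2 = 9.
§5 applies: 9 + 4 = 13.
§6 applies: 13 + 2 = 15.
§8 applies (level before this adjustment is 15 ≥ 7, so +3): 15 + 3 = 18.
Final offense level: 18.
Level 18 falls in the 16-21 band.
Fine table: Level 16-21 → ƒ39,000–ƒ79,000.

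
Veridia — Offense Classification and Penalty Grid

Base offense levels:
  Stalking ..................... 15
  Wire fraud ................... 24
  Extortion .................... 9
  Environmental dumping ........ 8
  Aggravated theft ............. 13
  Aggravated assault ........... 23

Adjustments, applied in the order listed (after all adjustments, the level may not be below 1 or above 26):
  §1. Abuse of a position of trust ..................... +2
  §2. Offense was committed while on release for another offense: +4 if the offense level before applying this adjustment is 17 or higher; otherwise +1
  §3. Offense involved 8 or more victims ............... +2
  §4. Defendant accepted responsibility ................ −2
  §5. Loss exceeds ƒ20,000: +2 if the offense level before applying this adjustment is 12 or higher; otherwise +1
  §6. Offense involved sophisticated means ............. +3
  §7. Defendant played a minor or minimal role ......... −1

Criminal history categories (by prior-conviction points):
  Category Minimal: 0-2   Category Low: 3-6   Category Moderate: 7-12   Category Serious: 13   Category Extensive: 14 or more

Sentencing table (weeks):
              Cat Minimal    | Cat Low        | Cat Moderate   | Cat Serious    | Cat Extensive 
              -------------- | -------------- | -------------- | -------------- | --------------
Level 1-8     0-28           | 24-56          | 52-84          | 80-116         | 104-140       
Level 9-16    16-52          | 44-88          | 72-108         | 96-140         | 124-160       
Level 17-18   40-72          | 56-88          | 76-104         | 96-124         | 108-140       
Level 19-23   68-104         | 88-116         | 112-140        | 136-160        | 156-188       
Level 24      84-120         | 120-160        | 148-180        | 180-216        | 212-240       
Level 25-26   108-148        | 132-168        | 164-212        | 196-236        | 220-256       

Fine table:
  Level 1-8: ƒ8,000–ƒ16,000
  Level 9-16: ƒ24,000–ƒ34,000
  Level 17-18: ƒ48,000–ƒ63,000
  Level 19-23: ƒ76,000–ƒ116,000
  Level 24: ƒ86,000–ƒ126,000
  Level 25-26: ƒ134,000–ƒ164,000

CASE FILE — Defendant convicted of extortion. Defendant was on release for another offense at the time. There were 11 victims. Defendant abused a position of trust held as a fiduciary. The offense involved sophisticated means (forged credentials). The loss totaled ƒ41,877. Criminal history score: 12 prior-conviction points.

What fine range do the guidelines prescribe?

ƒ76,000–ƒ116,000

Base offense level for extortion: 9.
§1 applies: 9 + 2 = 11.
§2 applies (level before this adjustment is 11 < 17, so +1): 11 + 1 = 12.
§3 applies: 12 + 2 = 14.
§4 does not apply.
§5 applies (level before this adjustment is 14 ≥ 12, so +2): 14 + 2 = 16.
§6 applies: 16 + 3 = 19.
§7 does not apply.
Final offense level: 19.
Level 19 falls in the 19-23 band.
Fine table: Level 19-23 → ƒ76,000–ƒ116,000.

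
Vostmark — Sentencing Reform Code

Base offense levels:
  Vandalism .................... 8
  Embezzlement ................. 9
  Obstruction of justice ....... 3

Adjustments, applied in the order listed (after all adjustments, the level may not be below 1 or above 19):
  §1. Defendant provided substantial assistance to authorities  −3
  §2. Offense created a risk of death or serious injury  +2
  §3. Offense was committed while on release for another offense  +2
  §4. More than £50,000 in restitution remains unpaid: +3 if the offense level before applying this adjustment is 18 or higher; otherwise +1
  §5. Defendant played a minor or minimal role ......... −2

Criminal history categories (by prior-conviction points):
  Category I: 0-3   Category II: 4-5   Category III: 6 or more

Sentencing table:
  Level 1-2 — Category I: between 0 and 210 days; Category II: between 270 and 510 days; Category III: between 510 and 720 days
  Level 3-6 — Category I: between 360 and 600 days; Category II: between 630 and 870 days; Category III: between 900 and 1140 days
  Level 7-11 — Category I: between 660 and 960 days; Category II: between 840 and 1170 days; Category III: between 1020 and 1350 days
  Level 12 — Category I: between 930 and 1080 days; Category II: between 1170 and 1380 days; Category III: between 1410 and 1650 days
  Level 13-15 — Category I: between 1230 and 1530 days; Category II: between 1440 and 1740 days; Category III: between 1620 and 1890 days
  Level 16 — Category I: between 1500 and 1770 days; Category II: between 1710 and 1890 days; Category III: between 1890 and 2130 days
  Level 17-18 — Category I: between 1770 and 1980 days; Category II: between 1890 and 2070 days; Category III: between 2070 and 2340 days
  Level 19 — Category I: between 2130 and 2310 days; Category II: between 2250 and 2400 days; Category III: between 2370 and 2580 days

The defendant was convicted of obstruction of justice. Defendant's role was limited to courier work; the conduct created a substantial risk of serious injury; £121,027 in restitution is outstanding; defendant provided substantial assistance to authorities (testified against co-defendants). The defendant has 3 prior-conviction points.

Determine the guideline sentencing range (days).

Base offense level for obstruction of justice: 3.
§1 applies: 3 − 3 = 0.
§2 applies: 0 + 2 = 2.
§4 applies (level before this adjustment is 2 < 18, so +1): 2 + 1 = 3.
§5 applies: 3 − 2 = 1.
Final offense level: 1.
Criminal history: 3 prior points → Category I (0-3).
Level 1 falls in the 1-2 band.
Grid: Level 1-2 × Category I = 0-210 days.

0-210 days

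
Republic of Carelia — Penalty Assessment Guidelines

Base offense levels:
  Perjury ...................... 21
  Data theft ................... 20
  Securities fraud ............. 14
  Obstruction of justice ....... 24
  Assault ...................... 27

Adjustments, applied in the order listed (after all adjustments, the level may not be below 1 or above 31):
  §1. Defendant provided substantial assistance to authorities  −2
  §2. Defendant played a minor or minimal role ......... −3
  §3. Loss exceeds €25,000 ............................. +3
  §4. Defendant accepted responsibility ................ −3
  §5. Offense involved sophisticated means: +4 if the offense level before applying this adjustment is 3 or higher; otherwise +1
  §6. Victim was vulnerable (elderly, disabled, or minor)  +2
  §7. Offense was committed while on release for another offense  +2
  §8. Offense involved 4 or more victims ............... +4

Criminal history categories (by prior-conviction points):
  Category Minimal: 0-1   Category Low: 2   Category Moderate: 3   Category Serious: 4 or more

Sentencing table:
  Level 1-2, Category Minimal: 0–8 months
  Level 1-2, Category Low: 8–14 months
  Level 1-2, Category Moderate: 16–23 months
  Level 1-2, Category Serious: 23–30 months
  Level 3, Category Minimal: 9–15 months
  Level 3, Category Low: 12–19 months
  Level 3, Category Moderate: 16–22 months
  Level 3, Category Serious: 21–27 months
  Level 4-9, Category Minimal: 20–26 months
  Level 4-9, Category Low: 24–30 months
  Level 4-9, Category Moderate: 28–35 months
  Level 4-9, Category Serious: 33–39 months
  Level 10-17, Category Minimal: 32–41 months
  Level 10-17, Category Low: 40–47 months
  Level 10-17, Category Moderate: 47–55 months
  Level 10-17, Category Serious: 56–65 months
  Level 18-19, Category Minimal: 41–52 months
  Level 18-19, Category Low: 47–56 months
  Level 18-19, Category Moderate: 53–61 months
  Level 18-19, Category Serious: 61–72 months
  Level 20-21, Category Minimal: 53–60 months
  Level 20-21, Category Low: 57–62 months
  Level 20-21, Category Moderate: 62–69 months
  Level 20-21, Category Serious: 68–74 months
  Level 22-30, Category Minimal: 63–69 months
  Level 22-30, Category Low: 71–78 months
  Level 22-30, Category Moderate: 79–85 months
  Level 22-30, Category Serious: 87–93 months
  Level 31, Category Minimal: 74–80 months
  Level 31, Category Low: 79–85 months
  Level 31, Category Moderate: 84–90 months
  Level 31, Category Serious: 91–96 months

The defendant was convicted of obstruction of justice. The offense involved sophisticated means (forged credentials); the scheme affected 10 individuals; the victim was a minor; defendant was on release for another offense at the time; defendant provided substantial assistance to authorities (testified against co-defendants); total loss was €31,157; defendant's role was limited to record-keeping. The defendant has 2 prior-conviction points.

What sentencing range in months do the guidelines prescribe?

79-85 months

Base offense level for obstruction of justice: 24.
§1 applies: 24 − 2 = 22.
§2 applies: 22 − 3 = 19.
§3 applies: 19 + 3 = 22.
§5 applies (level before this adjustment is 22 ≥ 3, so +4): 22 + 4 = 26.
§6 applies: 26 + 2 = 28.
§7 applies: 28 + 2 = 30.
§8 applies: 30 + 4 = 34.
Level 34 exceeds the maximum of 31; capped at 31.
Final offense level: 31.
Criminal history: 2 prior points → Category Low (2).
Level 31 falls in the 31 band.
Grid: Level 31 × Category Low = 79-85 months.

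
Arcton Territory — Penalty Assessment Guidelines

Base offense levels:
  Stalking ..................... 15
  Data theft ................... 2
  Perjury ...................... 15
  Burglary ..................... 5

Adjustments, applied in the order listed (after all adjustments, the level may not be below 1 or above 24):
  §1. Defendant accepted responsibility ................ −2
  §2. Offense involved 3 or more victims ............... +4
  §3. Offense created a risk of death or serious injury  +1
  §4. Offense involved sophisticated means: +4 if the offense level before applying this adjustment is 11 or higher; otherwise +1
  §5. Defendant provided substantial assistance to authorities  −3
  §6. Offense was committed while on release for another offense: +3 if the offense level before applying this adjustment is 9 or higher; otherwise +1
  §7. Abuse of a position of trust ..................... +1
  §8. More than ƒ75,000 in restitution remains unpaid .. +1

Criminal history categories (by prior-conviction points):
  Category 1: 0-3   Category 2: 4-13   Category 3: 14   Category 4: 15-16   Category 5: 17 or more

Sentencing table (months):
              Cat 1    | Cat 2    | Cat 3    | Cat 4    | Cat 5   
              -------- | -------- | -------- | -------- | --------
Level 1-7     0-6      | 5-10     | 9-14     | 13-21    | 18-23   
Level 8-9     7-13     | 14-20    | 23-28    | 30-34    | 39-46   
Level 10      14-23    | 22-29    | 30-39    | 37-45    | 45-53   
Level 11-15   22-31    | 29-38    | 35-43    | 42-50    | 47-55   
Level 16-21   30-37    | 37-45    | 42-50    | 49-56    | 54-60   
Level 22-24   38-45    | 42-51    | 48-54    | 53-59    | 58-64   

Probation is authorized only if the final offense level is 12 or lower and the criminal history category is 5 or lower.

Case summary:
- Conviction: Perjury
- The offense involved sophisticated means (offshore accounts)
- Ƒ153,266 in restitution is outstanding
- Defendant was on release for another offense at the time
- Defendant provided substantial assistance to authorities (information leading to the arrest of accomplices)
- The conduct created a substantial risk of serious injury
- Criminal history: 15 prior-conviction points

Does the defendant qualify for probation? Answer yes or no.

No

Base offense level for perjury: 15.
§1 does not apply.
§2 does not apply.
§3 applies: 15 + 1 = 16.
§4 applies (level before this adjustment is 16 ≥ 11, so +4): 16 + 4 = 20.
§5 applies: 20 − 3 = 17.
§6 applies (level before this adjustment is 17 ≥ 9, so +3): 17 + 3 = 20.
§7 does not apply.
§8 applies: 20 + 1 = 21.
Final offense level: 21.
Criminal history: 15 prior points → Category 4 (15-16).
Level 21 falls in the 16-21 band.
Grid: Level 16-21 × Category 4 = 49-56 months.
Probation check: level 21 > 12 and category 4 ≤ 5 → not eligible.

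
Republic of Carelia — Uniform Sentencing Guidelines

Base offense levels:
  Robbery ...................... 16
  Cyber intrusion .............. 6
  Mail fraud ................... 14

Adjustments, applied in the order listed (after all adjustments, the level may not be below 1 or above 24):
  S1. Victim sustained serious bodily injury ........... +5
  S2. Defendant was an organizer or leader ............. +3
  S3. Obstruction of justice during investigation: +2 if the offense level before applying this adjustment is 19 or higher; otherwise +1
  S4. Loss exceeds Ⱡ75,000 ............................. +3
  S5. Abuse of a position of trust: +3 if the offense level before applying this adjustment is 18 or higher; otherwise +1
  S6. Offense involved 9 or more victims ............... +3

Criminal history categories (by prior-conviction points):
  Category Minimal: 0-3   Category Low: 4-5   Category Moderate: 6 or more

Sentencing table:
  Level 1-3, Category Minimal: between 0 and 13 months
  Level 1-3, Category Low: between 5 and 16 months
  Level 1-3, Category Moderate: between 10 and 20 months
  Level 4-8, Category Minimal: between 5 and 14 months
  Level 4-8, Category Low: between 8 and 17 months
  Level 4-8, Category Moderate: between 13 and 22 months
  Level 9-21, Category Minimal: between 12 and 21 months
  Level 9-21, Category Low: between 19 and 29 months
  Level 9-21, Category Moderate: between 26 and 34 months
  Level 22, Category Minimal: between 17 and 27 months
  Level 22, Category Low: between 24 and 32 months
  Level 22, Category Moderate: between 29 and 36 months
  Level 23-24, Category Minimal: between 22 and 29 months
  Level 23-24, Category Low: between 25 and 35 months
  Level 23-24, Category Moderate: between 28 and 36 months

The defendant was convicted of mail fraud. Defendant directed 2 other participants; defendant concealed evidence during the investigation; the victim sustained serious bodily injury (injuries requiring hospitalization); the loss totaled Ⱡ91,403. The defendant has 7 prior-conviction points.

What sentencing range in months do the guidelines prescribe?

Base offense level for mail fraud: 14.
S1 applies: 14 + 5 = 19.
S2 applies: 19 + 3 = 22.
S3 applies (level before this adjustment is 22 ≥ 19, so +2): 22 + 2 = 24.
S4 applies: 24 + 3 = 27.
S5 does not apply.
Level 27 exceeds the maximum of 24; capped at 24.
Final offense level: 24.
Criminal history: 7 prior points → Category Moderate (6+).
Level 24 falls in the 23-24 band.
Grid: Level 23-24 × Category Moderate = 28-36 months.

28-36 months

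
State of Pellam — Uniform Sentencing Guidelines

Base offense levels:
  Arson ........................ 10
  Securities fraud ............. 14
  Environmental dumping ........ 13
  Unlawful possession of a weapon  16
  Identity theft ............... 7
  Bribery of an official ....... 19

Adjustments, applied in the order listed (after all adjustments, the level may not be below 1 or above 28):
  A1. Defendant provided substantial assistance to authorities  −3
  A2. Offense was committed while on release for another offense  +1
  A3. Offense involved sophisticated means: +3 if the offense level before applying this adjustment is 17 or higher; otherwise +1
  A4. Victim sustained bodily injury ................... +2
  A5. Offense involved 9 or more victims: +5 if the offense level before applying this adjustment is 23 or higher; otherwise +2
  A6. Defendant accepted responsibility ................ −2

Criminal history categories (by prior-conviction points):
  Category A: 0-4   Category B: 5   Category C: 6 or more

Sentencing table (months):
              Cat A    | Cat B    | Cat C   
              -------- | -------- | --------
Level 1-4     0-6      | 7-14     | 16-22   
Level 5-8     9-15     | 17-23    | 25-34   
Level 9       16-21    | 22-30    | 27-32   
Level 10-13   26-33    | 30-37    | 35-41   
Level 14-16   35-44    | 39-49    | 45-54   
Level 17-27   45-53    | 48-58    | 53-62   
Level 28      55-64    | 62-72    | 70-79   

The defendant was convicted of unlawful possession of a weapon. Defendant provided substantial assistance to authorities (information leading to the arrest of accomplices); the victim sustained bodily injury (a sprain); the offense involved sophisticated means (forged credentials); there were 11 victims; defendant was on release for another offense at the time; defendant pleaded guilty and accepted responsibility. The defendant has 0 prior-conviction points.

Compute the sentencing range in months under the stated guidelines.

45-53 months

Base offense level for unlawful possession of a weapon: 16.
A1 applies: 16 − 3 = 13.
A2 applies: 13 + 1 = 14.
A3 applies (level before this adjustment is 14 < 17, so +1): 14 + 1 = 15.
A4 applies: 15 + 2 = 17.
A5 applies (level before this adjustment is 17 < 23, so +2): 17 + 2 = 19.
A6 applies: 19 − 2 = 17.
Final offense level: 17.
Criminal history: 0 prior points → Category A (0-4).
Level 17 falls in the 17-27 band.
Grid: Level 17-27 × Category A = 45-53 months.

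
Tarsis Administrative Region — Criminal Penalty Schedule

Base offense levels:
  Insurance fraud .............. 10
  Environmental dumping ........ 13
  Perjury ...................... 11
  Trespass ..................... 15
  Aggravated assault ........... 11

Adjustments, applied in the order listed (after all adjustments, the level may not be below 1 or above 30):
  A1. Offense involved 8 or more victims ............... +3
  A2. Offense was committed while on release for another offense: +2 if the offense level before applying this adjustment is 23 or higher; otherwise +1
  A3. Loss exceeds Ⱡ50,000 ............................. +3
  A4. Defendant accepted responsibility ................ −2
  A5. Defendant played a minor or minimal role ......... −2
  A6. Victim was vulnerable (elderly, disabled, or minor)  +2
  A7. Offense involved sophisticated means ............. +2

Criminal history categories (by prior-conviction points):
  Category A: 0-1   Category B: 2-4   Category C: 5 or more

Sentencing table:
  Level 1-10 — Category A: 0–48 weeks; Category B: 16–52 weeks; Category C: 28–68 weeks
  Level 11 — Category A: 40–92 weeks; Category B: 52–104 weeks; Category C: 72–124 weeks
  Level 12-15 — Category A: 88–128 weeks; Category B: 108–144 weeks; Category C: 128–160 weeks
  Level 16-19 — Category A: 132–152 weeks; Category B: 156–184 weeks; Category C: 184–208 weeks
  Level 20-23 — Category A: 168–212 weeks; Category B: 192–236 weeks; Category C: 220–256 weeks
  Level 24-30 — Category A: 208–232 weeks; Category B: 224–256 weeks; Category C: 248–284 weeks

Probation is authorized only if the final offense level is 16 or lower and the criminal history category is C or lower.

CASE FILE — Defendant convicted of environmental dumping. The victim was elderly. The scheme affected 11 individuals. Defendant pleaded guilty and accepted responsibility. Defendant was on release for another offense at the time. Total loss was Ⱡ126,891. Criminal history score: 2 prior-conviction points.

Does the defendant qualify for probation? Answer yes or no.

No

Base offense level for environmental dumping: 13.
A1 applies: 13 + 3 = 16.
A2 applies (level before this adjustment is 16 < 23, so +1): 16 + 1 = 17.
A3 applies: 17 + 3 = 20.
A4 applies: 20 − 2 = 18.
A5 does not apply.
A6 applies: 18 + 2 = 20.
A7 does not apply.
Final offense level: 20.
Criminal history: 2 prior points → Category B (2-4).
Level 20 falls in the 20-23 band.
Grid: Level 20-23 × Category B = 192-236 weeks.
Probation check: level 20 > 16 and category B ≤ C → not eligible.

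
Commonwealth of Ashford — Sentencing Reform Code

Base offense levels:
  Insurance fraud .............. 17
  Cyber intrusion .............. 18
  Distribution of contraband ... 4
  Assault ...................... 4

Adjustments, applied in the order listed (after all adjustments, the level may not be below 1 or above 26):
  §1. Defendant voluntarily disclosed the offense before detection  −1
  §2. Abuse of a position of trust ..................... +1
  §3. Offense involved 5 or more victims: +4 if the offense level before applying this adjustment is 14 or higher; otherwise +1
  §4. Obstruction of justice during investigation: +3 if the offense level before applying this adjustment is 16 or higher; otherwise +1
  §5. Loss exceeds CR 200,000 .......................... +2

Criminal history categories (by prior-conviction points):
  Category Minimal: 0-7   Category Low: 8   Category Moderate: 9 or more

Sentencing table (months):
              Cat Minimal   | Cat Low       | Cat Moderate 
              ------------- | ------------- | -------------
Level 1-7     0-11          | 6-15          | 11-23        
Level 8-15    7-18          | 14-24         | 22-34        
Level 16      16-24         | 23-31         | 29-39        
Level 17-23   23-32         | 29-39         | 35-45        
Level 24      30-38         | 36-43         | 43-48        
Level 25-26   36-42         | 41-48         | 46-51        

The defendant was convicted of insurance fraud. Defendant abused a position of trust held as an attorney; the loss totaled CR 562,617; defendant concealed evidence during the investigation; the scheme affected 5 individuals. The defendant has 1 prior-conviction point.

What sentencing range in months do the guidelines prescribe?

Base offense level for insurance fraud: 17.
§2 applies: 17 + 1 = 18.
§3 applies (level before this adjustment is 18 ≥ 14, so +4): 18 + 4 = 22.
§4 applies (level before this adjustment is 22 ≥ 16, so +3): 22 + 3 = 25.
§5 applies: 25 + 2 = 27.
Level 27 exceeds the maximum of 26; capped at 26.
Final offense level: 26.
Criminal history: 1 prior point → Category Minimal (0-7).
Level 26 falls in the 25-26 band.
Grid: Level 25-26 × Category Minimal = 36-42 months.

36-42 months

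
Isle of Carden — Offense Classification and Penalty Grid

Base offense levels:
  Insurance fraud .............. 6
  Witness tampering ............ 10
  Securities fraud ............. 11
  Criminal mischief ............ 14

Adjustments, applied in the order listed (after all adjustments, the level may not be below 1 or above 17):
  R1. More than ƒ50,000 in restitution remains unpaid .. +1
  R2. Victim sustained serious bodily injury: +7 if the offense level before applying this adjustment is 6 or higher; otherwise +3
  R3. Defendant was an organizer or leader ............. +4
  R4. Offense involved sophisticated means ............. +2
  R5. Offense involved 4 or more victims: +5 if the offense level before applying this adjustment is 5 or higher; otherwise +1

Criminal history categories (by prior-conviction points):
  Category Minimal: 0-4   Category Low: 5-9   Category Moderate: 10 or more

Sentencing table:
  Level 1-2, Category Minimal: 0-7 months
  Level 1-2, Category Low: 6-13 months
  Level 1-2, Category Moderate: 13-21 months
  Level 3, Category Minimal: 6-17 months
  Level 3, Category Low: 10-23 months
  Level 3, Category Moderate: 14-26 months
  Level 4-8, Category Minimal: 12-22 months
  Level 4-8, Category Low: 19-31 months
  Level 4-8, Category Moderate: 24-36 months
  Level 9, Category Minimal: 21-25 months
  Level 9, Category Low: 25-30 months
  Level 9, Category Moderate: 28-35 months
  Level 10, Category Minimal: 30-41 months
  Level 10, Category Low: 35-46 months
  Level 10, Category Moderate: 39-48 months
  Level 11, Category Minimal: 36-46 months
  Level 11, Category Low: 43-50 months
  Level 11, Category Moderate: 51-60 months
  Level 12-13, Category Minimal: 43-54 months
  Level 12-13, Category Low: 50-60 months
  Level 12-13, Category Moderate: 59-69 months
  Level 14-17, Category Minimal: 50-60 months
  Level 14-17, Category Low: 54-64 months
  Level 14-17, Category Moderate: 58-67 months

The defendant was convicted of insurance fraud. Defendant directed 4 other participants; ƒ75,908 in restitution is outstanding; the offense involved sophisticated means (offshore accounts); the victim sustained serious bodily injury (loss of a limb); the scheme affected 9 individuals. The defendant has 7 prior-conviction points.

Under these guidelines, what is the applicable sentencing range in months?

54-64 months

Base offense level for insurance fraud: 6.
R1 applies: 6 + 1 = 7.
R2 applies (level before this adjustment is 7 ≥ 6, so +7): 7 + 7 = 14.
R3 applies: 14 + 4 = 18.
R4 applies: 18 + 2 = 20.
R5 applies (level before this adjustment is 20 ≥ 5, so +5): 20 + 5 = 25.
Level 25 exceeds the maximum of 17; capped at 17.
Final offense level: 17.
Criminal history: 7 prior points → Category Low (5-9).
Level 17 falls in the 14-17 band.
Grid: Level 14-17 × Category Low = 54-64 months.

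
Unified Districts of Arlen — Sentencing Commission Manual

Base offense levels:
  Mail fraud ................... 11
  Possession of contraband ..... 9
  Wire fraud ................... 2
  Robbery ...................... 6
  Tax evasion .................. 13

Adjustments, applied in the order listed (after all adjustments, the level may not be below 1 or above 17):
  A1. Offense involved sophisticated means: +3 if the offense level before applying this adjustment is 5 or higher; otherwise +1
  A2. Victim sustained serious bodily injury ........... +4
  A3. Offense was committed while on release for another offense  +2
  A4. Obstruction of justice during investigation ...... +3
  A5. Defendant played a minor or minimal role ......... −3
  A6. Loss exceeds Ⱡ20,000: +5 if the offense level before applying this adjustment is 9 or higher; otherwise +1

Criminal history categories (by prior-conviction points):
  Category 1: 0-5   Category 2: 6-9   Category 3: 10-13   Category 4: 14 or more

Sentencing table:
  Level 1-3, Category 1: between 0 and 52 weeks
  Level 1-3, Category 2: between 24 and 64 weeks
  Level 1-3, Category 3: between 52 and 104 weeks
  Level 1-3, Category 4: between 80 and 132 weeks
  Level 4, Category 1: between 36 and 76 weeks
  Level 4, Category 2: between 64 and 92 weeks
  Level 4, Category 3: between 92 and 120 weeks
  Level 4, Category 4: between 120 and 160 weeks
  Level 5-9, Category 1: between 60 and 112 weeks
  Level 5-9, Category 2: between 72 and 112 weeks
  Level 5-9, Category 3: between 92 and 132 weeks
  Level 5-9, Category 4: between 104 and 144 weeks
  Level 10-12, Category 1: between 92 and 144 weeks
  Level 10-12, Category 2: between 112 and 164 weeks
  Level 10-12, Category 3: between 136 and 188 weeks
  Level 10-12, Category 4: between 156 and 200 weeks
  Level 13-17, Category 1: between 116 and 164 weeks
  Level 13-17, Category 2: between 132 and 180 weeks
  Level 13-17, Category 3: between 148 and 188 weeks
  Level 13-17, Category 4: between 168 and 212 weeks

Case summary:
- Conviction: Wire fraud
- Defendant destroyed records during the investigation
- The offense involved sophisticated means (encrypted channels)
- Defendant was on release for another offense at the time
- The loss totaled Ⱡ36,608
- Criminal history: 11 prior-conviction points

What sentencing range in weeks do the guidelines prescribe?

92-132 weeks

Base offense level for wire fraud: 2.
A1 applies (level before this adjustment is 2 < 5, so +1): 2 + 1 = 3.
A2 does not apply.
A3 applies: 3 + 2 = 5.
A4 applies: 5 + 3 = 8.
A6 applies (level before this adjustment is 8 < 9, so +1): 8 + 1 = 9.
Final offense level: 9.
Criminal history: 11 prior points → Category 3 (10-13).
Level 9 falls in the 5-9 band.
Grid: Level 5-9 × Category 3 = 92-132 weeks.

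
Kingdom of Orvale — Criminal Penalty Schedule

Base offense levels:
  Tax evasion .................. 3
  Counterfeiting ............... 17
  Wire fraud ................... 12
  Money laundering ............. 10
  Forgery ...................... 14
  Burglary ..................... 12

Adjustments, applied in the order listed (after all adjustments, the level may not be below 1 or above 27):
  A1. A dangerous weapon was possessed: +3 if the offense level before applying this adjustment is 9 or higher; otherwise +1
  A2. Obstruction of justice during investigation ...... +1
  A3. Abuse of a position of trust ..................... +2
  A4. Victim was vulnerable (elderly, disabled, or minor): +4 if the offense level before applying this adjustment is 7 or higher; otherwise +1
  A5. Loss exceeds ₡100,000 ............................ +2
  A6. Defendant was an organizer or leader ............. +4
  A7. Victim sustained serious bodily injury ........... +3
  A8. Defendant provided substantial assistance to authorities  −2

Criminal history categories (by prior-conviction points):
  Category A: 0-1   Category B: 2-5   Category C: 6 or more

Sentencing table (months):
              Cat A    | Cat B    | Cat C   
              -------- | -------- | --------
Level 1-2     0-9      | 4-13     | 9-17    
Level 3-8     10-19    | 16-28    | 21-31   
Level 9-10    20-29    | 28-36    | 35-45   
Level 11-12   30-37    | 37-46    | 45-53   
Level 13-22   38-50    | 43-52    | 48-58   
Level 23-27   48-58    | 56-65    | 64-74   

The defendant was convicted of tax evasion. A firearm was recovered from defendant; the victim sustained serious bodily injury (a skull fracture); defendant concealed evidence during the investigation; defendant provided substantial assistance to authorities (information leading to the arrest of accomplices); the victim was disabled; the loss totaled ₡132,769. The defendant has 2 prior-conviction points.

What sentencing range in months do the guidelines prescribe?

Base offense level for tax evasion: 3.
A1 applies (level before this adjustment is 3 < 9, so +1): 3 + 1 = 4.
A2 applies: 4 + 1 = 5.
A4 applies (level before this adjustment is 5 < 7, so +1): 5 + 1 = 6.
A5 applies: 6 + 2 = 8.
A7 applies: 8 + 3 = 11.
A8 applies: 11 − 2 = 9.
Final offense level: 9.
Criminal history: 2 prior points → Category B (2-5).
Level 9 falls in the 9-10 band.
Grid: Level 9-10 × Category B = 28-36 months.

28-36 months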